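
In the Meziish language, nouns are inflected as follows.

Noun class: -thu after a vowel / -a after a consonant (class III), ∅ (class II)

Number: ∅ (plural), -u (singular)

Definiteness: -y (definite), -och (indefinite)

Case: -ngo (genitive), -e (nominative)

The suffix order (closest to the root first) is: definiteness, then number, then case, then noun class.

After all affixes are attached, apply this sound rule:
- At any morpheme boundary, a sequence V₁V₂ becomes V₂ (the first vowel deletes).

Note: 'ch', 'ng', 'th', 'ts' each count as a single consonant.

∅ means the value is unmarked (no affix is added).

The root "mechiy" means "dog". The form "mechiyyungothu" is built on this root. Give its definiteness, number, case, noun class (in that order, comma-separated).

definite, singular, genitive, class III

Segment: mechiy-y-u-ngo-thu.
definiteness: -y → definite.
number: -u → singular.
case: -ngo → genitive.
noun class: -thu/a → class III.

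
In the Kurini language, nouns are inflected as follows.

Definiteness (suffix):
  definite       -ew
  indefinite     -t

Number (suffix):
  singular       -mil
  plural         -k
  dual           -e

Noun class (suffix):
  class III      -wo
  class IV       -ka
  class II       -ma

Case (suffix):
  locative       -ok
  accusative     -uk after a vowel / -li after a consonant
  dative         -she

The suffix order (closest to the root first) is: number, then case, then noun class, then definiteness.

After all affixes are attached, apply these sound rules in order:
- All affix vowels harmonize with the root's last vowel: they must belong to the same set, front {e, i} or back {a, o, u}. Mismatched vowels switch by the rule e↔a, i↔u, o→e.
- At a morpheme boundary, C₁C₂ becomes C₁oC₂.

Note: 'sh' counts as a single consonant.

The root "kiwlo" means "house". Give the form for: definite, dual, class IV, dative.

Attach number dual -e → kiwloe.
Attach case dative -she → kiwloeshe.
Attach noun class class IV -ka → kiwloesheka.
Attach definiteness definite -ew → kiwloeshekaew.
Apply vowel harmony: kiwloeshekaew → kiwloashakaaw.
Epenthesis: no change.

kiwloashakaaw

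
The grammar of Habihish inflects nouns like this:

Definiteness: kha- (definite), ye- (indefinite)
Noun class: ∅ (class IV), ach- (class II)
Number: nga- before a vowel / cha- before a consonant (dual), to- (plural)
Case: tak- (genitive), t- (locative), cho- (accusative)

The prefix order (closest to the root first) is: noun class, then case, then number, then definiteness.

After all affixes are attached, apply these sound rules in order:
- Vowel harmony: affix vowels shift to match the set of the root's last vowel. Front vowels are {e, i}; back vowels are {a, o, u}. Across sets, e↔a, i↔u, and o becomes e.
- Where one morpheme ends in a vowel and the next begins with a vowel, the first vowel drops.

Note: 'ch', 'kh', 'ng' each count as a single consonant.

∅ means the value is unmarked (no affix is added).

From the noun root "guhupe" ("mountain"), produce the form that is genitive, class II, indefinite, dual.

yechetekechguhupe

Attach noun class class II ach- → achguhupe.
Attach case genitive tak- → takachguhupe.
Attach number dual cha- (before consonant 't') → chatakachguhupe.
Attach definiteness indefinite ye- → yechatakachguhupe.
Apply vowel harmony: yechatakachguhupe → yechetekechguhupe.
Vowel deletion: no change.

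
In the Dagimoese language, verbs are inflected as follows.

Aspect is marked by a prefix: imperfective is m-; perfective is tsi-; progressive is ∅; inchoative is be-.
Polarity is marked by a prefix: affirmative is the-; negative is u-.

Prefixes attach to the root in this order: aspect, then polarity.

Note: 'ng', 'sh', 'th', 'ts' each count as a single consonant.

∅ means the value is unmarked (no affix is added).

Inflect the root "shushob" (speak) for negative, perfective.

utsishushob

Attach aspect perfective tsi- → tsishushob.
Attach polarity negative u- → utsishushob.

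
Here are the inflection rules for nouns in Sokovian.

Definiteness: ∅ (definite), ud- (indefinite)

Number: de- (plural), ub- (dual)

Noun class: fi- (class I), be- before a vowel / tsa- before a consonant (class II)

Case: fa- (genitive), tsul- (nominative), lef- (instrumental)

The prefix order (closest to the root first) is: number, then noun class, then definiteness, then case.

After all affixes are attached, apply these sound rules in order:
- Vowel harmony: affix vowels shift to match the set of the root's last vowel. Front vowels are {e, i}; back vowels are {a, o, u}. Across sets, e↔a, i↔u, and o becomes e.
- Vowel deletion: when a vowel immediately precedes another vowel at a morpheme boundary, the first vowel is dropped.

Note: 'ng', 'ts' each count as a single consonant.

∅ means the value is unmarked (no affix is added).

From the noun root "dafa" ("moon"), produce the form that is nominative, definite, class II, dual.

Attach number dual ub- → ubdafa.
Attach noun class class II be- (before vowel 'u') → beubdafa.
definiteness = definite: zero marking, form stays beubdafa.
Attach case nominative tsul- → tsulbeubdafa.
Apply vowel harmony: tsulbeubdafa → tsulbaubdafa.
Apply vowel deletion: tsulbaubdafa → tsulbubdafa.

tsulbubdafa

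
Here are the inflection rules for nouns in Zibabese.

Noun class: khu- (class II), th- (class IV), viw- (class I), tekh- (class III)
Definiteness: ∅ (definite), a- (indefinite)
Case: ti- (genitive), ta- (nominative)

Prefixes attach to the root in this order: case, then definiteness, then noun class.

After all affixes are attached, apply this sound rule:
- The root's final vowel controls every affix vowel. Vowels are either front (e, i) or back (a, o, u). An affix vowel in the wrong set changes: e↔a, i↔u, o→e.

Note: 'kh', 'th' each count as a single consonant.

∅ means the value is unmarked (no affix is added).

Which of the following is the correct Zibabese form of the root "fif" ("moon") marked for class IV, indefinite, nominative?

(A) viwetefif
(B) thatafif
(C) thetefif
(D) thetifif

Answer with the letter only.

Attach case nominative ta- → tafif.
Attach definiteness indefinite a- → atafif.
Attach noun class class IV th- → thatafif.
Apply vowel harmony: thatafif → thetefif.
So the correct form is thetefif, option (C).
(A) viwetefif is wrong: it uses class I instead of class IV for noun class.
(B) thatafif is wrong: it fails to apply the sound rule(s).
(D) thetifif is wrong: it uses genitive instead of nominative for case.

C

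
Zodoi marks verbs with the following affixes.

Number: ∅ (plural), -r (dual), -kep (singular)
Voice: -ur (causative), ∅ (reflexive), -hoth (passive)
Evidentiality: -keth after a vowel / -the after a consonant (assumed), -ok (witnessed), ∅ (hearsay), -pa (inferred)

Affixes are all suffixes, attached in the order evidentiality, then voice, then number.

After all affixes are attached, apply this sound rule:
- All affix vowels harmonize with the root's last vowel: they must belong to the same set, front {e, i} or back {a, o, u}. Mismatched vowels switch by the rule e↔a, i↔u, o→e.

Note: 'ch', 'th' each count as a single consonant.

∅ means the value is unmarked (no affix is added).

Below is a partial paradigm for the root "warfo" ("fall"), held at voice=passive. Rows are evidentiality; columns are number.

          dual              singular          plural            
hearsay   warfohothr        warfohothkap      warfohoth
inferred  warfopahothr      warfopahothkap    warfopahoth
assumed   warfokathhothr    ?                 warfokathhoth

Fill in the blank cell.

warfokathhothkap

Attach evidentiality assumed -keth (after vowel 'o') → warfoketh.
Attach voice passive -hoth → warfokethhoth.
Attach number singular -kep → warfokethhothkep.
Apply vowel harmony: warfokethhothkep → warfokathhothkap.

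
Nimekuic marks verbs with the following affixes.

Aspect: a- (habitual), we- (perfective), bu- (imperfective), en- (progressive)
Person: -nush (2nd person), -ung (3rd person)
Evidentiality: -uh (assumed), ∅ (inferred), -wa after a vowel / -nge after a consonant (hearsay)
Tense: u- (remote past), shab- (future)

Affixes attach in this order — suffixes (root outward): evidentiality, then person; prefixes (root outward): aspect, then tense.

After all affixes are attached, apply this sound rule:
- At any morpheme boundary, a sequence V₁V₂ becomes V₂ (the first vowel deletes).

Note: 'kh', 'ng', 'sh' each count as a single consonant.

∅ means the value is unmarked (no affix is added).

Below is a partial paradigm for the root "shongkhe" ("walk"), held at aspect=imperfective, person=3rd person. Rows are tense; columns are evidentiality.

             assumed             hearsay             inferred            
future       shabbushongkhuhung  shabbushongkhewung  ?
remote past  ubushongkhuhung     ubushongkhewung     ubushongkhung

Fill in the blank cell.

Attach aspect imperfective bu- → bushongkhe.
evidentiality = inferred: zero marking, form stays bushongkhe.
Attach person 3rd person -ung → bushongkheung.
Attach tense future shab- → shabbushongkheung.
Apply vowel deletion: shabbushongkheung → shabbushongkhung.

shabbushongkhung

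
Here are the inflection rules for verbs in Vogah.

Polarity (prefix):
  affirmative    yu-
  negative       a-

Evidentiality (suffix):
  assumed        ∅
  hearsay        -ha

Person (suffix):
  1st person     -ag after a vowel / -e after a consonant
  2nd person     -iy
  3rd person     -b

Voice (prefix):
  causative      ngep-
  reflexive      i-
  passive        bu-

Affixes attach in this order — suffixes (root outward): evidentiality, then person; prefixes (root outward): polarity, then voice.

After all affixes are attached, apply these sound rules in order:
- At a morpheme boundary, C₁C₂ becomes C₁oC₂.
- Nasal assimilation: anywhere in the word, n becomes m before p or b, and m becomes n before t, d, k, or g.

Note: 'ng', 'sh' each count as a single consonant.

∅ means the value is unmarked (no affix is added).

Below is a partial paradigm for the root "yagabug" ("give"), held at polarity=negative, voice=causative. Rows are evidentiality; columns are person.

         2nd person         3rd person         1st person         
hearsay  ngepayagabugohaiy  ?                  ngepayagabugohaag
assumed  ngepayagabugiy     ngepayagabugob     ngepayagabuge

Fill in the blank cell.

ngepayagabugohab

Attach polarity negative a- → ayagabug.
Attach evidentiality hearsay -ha → ayagabugha.
Attach person 3rd person -b → ayagabughab.
Attach voice causative ngep- → ngepayagabughab.
Apply epenthesis: ngepayagabughab → ngepayagabugohab.
Nasal assimilation: no change.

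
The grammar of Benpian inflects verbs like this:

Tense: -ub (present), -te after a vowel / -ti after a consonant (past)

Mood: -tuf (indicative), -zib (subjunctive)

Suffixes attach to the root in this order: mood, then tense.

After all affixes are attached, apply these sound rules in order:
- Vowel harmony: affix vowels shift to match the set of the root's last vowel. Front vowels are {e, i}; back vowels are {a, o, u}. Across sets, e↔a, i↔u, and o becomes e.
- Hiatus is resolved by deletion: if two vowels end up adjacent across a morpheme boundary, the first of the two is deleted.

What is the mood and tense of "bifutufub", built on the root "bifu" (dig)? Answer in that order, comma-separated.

Segment: bifu-tuf-ub.
mood: -tuf → indicative.
tense: -ub → present.

indicative, present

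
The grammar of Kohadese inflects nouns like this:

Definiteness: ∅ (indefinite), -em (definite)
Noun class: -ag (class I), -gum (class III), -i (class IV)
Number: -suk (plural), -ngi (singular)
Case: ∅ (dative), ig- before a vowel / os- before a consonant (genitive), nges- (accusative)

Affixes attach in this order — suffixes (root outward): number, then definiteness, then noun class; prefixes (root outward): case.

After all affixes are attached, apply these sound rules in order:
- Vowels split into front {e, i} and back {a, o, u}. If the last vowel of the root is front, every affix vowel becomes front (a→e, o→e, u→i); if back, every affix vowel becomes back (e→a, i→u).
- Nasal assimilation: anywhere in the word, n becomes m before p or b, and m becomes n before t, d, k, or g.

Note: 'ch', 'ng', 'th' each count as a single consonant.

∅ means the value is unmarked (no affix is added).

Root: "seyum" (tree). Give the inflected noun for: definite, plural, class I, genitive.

Attach number plural -suk → seyumsuk.
Attach case genitive os- (before consonant 's') → osseyumsuk.
Attach definiteness definite -em → osseyumsukem.
Attach noun class class I -ag → osseyumsukemag.
Apply vowel harmony: osseyumsukemag → osseyumsukamag.
Nasal assimilation: no change.

osseyumsukamag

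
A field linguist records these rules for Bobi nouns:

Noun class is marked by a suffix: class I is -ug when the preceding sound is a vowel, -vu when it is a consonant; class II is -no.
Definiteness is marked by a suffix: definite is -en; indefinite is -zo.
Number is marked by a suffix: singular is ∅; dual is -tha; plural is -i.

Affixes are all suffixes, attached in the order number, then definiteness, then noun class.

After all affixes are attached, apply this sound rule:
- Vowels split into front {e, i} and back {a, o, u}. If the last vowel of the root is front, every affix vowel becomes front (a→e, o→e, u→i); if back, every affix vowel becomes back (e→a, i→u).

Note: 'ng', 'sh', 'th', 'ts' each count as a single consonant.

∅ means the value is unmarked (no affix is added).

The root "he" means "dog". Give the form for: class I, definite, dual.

Attach number dual -tha → hetha.
Attach definiteness definite -en → hethaen.
Attach noun class class I -vu (after consonant 'n') → hethaenvu.
Apply vowel harmony: hethaenvu → hetheenvi.

hetheenvi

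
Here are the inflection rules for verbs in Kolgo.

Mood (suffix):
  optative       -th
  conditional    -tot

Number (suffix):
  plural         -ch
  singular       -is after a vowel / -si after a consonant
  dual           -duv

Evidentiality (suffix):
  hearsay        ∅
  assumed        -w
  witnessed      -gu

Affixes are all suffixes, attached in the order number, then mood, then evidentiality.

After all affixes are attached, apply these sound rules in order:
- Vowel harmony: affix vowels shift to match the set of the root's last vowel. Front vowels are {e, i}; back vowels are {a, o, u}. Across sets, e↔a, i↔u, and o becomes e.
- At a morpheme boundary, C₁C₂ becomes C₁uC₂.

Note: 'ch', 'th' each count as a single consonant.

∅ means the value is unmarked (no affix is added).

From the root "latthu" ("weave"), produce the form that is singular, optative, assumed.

Attach number singular -is (after vowel 'u') → latthuis.
Attach mood optative -th → latthuisth.
Attach evidentiality assumed -w → latthuisthw.
Apply vowel harmony: latthuisthw → latthuusthw.
Apply epenthesis: latthuusthw → latthuusuthuw.

latthuusuthuw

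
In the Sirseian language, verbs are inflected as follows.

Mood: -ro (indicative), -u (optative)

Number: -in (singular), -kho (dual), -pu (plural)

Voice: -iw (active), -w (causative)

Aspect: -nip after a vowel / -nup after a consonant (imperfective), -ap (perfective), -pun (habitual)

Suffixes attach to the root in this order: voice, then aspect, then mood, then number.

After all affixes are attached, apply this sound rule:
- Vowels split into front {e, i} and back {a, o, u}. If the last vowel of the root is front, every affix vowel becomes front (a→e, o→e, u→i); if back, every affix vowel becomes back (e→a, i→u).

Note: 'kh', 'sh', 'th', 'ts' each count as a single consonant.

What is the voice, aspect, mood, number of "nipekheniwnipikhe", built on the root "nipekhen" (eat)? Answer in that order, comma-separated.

active, imperfective, optative, dual

Segment: nipekhen-iw-nup-u-kho.
voice: -iw → active.
aspect: -nip/nup → imperfective.
mood: -u → optative.
number: -kho → dual.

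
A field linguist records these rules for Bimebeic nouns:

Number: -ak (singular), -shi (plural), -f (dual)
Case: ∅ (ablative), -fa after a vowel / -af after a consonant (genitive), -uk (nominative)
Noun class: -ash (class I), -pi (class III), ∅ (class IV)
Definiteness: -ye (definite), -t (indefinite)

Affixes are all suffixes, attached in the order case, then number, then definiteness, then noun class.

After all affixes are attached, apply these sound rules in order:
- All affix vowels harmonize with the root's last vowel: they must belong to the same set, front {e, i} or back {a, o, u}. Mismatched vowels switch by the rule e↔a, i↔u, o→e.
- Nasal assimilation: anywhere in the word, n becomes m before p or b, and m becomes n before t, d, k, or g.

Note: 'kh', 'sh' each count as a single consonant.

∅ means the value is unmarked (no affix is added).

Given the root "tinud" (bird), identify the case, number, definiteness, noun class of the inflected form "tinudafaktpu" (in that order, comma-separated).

Segment: tinud-af-ak-t-pi.
case: -fa/af → genitive.
number: -ak → singular.
definiteness: -t → indefinite.
noun class: -pi → class III.

genitive, singular, indefinite, class III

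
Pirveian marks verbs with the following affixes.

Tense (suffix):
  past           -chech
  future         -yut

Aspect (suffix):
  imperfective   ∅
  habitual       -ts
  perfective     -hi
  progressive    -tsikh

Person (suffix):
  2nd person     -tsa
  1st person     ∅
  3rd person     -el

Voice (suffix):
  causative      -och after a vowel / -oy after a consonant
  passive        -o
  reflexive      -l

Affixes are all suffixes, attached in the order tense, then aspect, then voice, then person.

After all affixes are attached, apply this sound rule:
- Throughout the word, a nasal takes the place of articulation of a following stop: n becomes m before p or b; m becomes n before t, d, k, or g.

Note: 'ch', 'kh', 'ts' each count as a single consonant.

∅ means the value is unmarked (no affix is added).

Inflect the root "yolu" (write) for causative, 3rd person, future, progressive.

Attach tense future -yut → yoluyut.
Attach aspect progressive -tsikh → yoluyuttsikh.
Attach voice causative -oy (after consonant 'kh') → yoluyuttsikhoy.
Attach person 3rd person -el → yoluyuttsikhoyel.
Nasal assimilation: no change.

yoluyuttsikhoyel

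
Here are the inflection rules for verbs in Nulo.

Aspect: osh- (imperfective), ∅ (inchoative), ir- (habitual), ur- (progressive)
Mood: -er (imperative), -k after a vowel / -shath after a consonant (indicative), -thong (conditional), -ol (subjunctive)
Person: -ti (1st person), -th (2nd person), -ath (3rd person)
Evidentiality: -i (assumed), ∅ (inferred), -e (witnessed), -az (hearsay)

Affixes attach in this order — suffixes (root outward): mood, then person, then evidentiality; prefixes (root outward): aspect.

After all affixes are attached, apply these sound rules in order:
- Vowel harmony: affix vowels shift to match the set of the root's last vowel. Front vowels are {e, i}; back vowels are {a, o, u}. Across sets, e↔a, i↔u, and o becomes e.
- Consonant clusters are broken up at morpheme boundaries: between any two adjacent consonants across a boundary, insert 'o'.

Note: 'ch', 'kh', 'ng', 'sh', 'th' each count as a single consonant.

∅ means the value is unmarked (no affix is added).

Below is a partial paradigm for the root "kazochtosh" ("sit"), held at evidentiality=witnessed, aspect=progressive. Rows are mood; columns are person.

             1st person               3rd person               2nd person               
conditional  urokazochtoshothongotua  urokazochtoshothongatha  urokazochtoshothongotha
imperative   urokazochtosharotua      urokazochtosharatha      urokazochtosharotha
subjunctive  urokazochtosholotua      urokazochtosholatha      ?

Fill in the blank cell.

urokazochtosholotha

Attach mood subjunctive -ol → kazochtoshol.
Attach person 2nd person -th → kazochtosholth.
Attach evidentiality witnessed -e → kazochtosholthe.
Attach aspect progressive ur- → urkazochtosholthe.
Apply vowel harmony: urkazochtosholthe → urkazochtosholtha.
Apply epenthesis: urkazochtosholtha → urokazochtosholotha.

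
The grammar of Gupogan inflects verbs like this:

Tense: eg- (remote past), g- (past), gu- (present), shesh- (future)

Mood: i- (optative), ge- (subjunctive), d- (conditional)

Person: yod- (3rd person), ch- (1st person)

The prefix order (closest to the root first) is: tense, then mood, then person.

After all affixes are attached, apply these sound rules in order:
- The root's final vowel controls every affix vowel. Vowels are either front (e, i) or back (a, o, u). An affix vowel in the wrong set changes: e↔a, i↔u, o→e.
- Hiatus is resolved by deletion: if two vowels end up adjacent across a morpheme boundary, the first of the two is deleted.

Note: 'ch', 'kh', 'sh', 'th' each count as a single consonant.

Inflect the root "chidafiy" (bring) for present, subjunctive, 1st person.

Attach tense present gu- → guchidafiy.
Attach mood subjunctive ge- → geguchidafiy.
Attach person 1st person ch- → chgeguchidafiy.
Apply vowel harmony: chgeguchidafiy → chgegichidafiy.
Vowel deletion: no change.

chgegichidafiy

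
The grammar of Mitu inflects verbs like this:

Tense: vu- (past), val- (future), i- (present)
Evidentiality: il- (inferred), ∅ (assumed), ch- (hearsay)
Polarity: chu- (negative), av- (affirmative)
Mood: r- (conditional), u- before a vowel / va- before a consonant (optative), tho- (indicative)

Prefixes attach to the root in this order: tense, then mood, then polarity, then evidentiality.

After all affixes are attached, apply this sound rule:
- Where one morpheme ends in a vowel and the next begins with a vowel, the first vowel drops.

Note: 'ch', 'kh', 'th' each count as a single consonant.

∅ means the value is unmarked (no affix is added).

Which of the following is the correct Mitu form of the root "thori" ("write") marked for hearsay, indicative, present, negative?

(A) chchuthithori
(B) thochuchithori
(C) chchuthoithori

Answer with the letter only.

Attach tense present i- → ithori.
Attach mood indicative tho- → thoithori.
Attach polarity negative chu- → chuthoithori.
Attach evidentiality hearsay ch- → chchuthoithori.
Apply vowel deletion: chchuthoithori → chchuthithori.
So the correct form is chchuthithori, option (A).
(C) chchuthoithori is wrong: it fails to apply the sound rule(s).
(B) thochuchithori is wrong: it has the affixes in the wrong order.

A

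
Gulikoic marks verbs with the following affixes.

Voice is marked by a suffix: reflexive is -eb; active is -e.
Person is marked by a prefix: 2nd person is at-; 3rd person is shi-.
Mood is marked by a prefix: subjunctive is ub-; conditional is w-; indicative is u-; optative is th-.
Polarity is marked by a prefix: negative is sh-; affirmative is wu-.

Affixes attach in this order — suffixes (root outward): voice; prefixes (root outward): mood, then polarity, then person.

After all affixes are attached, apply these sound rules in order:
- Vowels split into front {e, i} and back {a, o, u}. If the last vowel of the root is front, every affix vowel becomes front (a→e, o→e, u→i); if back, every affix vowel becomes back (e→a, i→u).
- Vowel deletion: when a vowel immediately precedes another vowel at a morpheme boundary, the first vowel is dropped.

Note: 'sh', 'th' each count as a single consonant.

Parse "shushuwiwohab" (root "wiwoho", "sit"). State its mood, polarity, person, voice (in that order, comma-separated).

Segment: shi-sh-u-wiwoho-eb.
mood: u- → indicative.
polarity: sh- → negative.
person: shi- → 3rd person.
voice: -eb → reflexive.

indicative, negative, 3rd person, reflexive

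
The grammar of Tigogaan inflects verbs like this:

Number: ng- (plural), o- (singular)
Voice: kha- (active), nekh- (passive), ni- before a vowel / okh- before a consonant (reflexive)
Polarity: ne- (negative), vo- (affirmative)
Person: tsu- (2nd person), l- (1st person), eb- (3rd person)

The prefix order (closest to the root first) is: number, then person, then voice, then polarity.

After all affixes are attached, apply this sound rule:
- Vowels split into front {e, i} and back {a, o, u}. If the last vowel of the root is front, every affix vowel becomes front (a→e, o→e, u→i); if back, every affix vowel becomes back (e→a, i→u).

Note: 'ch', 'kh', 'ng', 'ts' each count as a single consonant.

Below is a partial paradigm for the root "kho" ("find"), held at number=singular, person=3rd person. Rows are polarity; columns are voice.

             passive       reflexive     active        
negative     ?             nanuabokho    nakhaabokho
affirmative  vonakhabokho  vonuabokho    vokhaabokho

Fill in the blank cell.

Attach number singular o- → okho.
Attach person 3rd person eb- → ebokho.
Attach voice passive nekh- → nekhebokho.
Attach polarity negative ne- → nenekhebokho.
Apply vowel harmony: nenekhebokho → nanakhabokho.

nanakhabokho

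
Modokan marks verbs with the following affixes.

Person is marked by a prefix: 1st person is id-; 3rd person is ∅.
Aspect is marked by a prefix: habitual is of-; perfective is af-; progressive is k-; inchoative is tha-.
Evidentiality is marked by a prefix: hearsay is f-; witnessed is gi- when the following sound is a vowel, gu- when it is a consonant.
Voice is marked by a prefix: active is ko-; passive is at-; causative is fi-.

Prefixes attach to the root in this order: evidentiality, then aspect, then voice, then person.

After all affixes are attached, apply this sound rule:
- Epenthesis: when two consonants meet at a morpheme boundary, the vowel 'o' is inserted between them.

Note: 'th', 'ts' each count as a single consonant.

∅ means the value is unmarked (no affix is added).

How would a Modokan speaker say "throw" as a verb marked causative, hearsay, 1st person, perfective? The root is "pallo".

Attach evidentiality hearsay f- → fpallo.
Attach aspect perfective af- → affpallo.
Attach voice causative fi- → fiaffpallo.
Attach person 1st person id- → idfiaffpallo.
Apply epenthesis: idfiaffpallo → idofiafofopallo.

idofiafofopallo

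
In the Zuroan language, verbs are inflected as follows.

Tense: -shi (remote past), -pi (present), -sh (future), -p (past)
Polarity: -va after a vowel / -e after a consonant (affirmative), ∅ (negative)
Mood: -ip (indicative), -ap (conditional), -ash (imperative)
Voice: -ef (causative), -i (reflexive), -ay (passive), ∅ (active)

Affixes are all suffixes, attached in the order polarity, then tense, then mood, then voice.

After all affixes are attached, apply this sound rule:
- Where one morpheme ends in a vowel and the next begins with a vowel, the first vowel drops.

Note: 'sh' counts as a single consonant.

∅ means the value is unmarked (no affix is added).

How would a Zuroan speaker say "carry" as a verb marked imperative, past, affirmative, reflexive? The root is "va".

Attach polarity affirmative -va (after vowel 'a') → vava.
Attach tense past -p → vavap.
Attach mood imperative -ash → vavapash.
Attach voice reflexive -i → vavapashi.
Vowel deletion: no change.

vavapashi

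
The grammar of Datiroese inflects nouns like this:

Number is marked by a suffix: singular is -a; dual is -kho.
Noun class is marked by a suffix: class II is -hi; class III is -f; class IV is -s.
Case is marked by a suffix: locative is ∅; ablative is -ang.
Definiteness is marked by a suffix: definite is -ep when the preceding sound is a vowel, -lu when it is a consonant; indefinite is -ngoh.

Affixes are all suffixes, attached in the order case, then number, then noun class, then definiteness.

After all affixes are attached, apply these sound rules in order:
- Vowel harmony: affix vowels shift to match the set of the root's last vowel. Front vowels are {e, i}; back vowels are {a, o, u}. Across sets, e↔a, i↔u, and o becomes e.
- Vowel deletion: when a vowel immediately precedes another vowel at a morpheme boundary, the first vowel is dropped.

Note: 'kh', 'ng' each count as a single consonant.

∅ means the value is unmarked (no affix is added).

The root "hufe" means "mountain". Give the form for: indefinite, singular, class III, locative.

case = locative: zero marking, form stays hufe.
Attach number singular -a → hufea.
Attach noun class class III -f → hufeaf.
Attach definiteness indefinite -ngoh → hufeafngoh.
Apply vowel harmony: hufeafngoh → hufeefngeh.
Apply vowel deletion: hufeefngeh → hufefngeh.

hufefngeh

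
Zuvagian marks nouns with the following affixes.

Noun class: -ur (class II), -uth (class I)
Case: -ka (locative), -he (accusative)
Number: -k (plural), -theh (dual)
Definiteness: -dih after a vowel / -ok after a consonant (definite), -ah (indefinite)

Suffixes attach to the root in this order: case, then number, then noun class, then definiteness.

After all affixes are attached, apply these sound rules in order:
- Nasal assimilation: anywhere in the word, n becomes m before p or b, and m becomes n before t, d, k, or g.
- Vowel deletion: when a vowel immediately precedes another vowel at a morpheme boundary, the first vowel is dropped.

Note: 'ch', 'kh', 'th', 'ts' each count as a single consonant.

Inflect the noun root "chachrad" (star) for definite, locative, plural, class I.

Attach case locative -ka → chachradka.
Attach number plural -k → chachradkak.
Attach noun class class I -uth → chachradkakuth.
Attach definiteness definite -ok (after consonant 'th') → chachradkakuthok.
Nasal assimilation: no change.
Vowel deletion: no change.

chachradkakuthok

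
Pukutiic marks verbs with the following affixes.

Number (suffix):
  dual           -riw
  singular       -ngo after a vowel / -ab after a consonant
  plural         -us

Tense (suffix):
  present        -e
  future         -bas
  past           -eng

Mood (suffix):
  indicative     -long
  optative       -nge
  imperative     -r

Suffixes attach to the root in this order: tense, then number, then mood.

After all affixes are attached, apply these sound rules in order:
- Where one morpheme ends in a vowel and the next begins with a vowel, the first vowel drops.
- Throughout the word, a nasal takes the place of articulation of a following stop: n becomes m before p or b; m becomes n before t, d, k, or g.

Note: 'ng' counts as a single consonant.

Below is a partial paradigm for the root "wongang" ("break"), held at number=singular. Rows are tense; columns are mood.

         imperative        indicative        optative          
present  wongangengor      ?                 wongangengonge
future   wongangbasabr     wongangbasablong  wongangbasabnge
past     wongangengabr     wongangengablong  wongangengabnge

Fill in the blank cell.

Attach tense present -e → wongange.
Attach number singular -ngo (after vowel 'e') → wongangengo.
Attach mood indicative -long → wongangengolong.
Vowel deletion: no change.
Nasal assimilation: no change.

wongangengolong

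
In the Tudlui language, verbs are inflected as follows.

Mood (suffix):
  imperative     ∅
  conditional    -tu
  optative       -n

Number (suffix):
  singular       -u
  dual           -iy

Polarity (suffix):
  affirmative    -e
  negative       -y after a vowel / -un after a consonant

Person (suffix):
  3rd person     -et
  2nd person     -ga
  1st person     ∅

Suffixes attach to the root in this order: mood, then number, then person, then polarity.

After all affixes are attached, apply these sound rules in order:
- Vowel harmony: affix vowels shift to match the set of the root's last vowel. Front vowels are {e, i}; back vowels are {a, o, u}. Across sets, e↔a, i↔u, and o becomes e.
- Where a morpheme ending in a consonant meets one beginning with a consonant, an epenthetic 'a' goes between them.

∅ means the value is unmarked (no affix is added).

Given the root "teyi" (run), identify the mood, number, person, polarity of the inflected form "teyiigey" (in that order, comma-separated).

Segment: teyi-u-ga-y.
mood: ∅ → imperative.
number: -u → singular.
person: -ga → 2nd person.
polarity: -y/un → negative.

imperative, singular, 2nd person, negative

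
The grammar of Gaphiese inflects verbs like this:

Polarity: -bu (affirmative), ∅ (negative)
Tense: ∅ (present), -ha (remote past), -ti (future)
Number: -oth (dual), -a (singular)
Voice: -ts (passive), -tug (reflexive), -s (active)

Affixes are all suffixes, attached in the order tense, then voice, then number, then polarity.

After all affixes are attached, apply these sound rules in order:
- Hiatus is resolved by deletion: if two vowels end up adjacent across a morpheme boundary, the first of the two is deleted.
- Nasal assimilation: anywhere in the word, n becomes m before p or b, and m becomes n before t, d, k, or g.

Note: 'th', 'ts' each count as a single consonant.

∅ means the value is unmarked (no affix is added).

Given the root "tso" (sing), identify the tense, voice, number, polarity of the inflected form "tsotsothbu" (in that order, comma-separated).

present, passive, dual, affirmative

Segment: tso-ts-oth-bu.
tense: ∅ → present.
voice: -ts → passive.
number: -oth → dual.
polarity: -bu → affirmative.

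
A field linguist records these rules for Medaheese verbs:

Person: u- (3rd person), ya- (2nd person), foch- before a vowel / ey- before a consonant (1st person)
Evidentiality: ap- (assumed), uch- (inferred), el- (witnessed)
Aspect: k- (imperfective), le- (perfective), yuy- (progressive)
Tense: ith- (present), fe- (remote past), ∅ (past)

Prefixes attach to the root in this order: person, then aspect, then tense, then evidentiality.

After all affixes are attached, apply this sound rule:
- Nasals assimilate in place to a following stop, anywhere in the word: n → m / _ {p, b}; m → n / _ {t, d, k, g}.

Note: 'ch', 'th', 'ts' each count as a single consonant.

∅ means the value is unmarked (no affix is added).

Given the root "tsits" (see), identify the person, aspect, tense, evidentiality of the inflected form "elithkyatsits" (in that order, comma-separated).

Segment: el-ith-k-ya-tsits.
person: ya- → 2nd person.
aspect: k- → imperfective.
tense: ith- → present.
evidentiality: el- → witnessed.

2nd person, imperfective, present, witnessed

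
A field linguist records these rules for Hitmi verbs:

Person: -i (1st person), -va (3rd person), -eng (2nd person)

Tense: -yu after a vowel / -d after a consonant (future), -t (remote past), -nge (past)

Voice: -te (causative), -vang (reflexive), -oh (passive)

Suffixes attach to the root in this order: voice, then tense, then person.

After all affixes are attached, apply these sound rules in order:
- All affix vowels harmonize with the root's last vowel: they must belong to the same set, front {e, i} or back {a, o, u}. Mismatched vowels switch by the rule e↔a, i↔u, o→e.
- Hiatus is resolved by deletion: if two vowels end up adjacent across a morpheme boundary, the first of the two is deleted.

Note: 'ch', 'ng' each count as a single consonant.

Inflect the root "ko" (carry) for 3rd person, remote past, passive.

kohtva

Attach voice passive -oh → kooh.
Attach tense remote past -t → kooht.
Attach person 3rd person -va → koohtva.
Vowel harmony: no change.
Apply vowel deletion: koohtva → kohtva.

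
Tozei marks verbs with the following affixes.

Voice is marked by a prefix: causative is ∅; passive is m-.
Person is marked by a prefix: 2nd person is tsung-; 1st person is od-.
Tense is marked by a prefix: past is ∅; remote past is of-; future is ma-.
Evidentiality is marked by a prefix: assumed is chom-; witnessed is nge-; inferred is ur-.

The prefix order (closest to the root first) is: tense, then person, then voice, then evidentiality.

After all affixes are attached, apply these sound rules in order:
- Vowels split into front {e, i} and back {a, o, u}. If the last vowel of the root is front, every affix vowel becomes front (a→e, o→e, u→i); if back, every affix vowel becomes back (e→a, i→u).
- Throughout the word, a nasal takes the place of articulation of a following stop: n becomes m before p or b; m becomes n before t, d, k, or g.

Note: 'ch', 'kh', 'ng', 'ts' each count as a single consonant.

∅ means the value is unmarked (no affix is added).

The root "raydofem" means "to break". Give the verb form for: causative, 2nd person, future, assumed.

chemtsingmeraydofem

Attach tense future ma- → maraydofem.
Attach person 2nd person tsung- → tsungmaraydofem.
voice = causative: zero marking, form stays tsungmaraydofem.
Attach evidentiality assumed chom- → chomtsungmaraydofem.
Apply vowel harmony: chomtsungmaraydofem → chemtsingmeraydofem.
Nasal assimilation: no change.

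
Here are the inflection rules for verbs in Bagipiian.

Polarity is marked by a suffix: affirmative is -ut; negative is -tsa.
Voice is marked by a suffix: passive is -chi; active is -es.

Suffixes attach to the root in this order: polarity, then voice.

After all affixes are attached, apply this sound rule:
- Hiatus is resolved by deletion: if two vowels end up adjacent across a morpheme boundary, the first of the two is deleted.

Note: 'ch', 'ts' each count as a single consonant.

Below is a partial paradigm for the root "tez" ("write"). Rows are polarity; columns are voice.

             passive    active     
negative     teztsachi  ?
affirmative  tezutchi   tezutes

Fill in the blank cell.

Attach polarity negative -tsa → teztsa.
Attach voice active -es → teztsaes.
Apply vowel deletion: teztsaes → teztses.

teztses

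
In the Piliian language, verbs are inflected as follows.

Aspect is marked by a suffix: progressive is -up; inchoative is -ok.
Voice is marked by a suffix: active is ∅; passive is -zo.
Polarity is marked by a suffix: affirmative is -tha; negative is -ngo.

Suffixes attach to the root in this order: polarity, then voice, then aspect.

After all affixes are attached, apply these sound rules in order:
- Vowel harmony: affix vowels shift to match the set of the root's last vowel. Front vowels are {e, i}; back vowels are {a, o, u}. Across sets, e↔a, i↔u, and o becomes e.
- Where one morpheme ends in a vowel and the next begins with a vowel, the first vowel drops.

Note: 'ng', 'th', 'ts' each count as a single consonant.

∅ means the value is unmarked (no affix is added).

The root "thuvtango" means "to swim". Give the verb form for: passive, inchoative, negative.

thuvtangongozok

Attach polarity negative -ngo → thuvtangongo.
Attach voice passive -zo → thuvtangongozo.
Attach aspect inchoative -ok → thuvtangongozook.
Vowel harmony: no change.
Apply vowel deletion: thuvtangongozook → thuvtangongozok.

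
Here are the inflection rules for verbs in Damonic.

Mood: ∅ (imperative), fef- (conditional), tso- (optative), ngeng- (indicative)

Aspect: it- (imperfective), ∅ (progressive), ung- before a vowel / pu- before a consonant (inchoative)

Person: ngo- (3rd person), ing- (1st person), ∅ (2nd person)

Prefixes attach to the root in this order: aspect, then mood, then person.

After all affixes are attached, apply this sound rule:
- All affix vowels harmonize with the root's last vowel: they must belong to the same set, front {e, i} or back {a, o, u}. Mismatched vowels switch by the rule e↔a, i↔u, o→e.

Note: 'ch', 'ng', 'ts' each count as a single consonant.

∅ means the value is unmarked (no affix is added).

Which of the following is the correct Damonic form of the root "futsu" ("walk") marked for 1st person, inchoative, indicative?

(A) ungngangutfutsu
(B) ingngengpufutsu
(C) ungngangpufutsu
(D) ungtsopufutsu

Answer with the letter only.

Attach aspect inchoative pu- (before consonant 'f') → pufutsu.
Attach mood indicative ngeng- → ngengpufutsu.
Attach person 1st person ing- → ingngengpufutsu.
Apply vowel harmony: ingngengpufutsu → ungngangpufutsu.
So the correct form is ungngangpufutsu, option (C).
(A) ungngangutfutsu is wrong: it uses imperfective instead of inchoative for aspect.
(D) ungtsopufutsu is wrong: it uses optative instead of indicative for mood.
(B) ingngengpufutsu is wrong: it fails to apply the sound rule(s).

C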